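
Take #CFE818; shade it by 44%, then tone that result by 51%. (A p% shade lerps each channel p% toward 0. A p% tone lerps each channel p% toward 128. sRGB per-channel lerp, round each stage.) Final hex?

#7A8148

#CFE818 is rgb(207, 232, 24).
Per channel, c → c + 0.44(0 − c):
  R: 207 + 0.44×(0−207) = 207 − 91.08 = 115.92 → 116
  G: 232 − 102.08 = 129.92 → 130
  B: 24 − 10.56 = 13.44 → 13
After the shade: rgb(116, 130, 13) = #74820D.
A 51% tone moves each channel 51% toward 128:
  R: 116 + 0.51×(128−116) = 116 + 6.12 = 122.12 → 122
  G: 130 − 1.02 = 128.98 → 129
  B: 13 + 0.51×(128−13) = 13 + 58.65 = 71.65 → 72
rgb(122, 129, 72) = #7A8148.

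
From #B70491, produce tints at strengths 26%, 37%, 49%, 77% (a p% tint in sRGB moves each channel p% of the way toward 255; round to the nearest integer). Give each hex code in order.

#B70491 is rgb(183, 4, 145).
26%: (183 + 18.72 = 201.72→202, 4 + 65.26 = 69.26→69, 145 + 28.6 = 173.6→174) → #CA45AE
37%: (183 + 26.64 = 209.64→210, 4 + 92.87 = 96.87→97, 145 + 40.7 = 185.7→186) → #D261BA
49%: (183 + 35.28 = 218.28→218, 4 + 122.99 = 126.99→127, 145 + 53.9 = 198.9→199) → #DA7FC7
77%: (183 + 55.44 = 238.44→238, 4 + 193.27 = 197.27→197, 145 + 84.7 = 229.7→230) → #EEC5E6

#CA45AE, #D261BA, #DA7FC7, #EEC5E6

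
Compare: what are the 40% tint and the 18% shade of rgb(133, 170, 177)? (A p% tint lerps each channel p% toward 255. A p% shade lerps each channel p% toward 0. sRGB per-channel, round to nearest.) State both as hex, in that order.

#B6CCD0, #6D8B91

40% tint:
  R: 133 + 0.4×(255−133) = 133 + 48.8 = 181.8 → 182
  G: 170 + 0.4×(255−170) = 170 + 34 = 204 → 204
  B: 177 + 0.4×(255−177) = 177 + 31.2 = 208.2 → 208
  → #B6CCD0
18% shade:
  R: 133 + 0.18×(0−133) = 133 − 23.94 = 109.06 → 109
  G: 170 + 0.18×(0−170) = 170 − 30.6 = 139.4 → 139
  B: 177 − 31.86 = 145.14 → 145
  → #6D8B91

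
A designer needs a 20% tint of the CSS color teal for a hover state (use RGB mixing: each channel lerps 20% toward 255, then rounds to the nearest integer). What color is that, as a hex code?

CSS teal is rgb(0, 128, 128).
Lerp each channel 20% toward 255:
  R: 0 + 51 = 51 → 51
  G: 128 + 25.4 = 153.4 → 153
  B: 128 + 0.2×(255−128) = 128 + 25.4 = 153.4 → 153
rgb(51, 153, 153) = #339999.

#339999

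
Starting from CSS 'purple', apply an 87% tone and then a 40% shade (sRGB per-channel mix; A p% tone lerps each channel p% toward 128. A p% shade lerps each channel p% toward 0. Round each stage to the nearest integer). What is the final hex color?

CSS purple is rgb(128, 0, 128).
Per channel, c → c + 0.87(128 − c):
  R: 128 + 0 = 128 → 128
  G: 0 + 111.36 = 111.36 → 111
  B: 128 + 0 = 128 → 128
After the tone: rgb(128, 111, 128) = #806F80.
A 40% shade moves each channel 40% toward 0:
  R: 128 + 0.4×(0−128) = 128 − 51.2 = 76.8 → 77
  G: 111 + 0.4×(0−111) = 111 − 44.4 = 66.6 → 67
  B: 128 − 51.2 = 76.8 → 77
rgb(77, 67, 77) = #4D434D.

#4D434D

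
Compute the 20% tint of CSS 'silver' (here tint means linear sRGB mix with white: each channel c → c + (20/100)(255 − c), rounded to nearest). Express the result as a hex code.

CSS silver is rgb(192, 192, 192).
Lerp each channel 20% toward 255:
  R: 192 + 0.2×(255−192) = 192 + 12.6 = 204.6 → 205
  G: 192 + 0.2×(255−192) = 192 + 12.6 = 204.6 → 205
  B: 192 + 0.2×(255−192) = 192 + 12.6 = 204.6 → 205
rgb(205, 205, 205) = #CDCDCD.

#CDCDCD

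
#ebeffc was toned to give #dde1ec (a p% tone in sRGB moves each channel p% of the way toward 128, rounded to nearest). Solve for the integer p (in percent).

#ebeffc is rgb(235, 239, 252); #dde1ec is rgb(221, 225, 236).
On the B channel (widest range): 236 ≈ 252 + (p/100)(128 − 252), so p ≈ 100×(236 − 252)/(128 − 252) = -1600/-124 = 12.90.
p = 13 reproduces all three channels after rounding.

13%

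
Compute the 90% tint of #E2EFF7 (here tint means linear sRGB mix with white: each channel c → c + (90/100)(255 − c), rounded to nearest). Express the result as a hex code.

#FCFDFE

#E2EFF7 is rgb(226, 239, 247).
Per channel, c → c + 0.9(255 − c):
  R: 226 + 0.9×(255−226) = 226 + 26.1 = 252.1 → 252
  G: 239 + 0.9×(255−239) = 239 + 14.4 = 253.4 → 253
  B: 247 + 0.9×(255−247) = 247 + 7.2 = 254.2 → 254
rgb(252, 253, 254) = #FCFDFE.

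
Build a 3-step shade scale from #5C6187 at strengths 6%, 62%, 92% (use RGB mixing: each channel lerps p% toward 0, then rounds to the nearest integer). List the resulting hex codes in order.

#5C6187 is rgb(92, 97, 135).
6%: (92 − 5.52 = 86.48→86, 97 − 5.82 = 91.18→91, 135 − 8.1 = 126.9→127) → #565B7F
62%: (92 − 57.04 = 34.96→35, 97 − 60.14 = 36.86→37, 135 − 83.7 = 51.3→51) → #232533
92%: (92 − 84.64 = 7.36→7, 97 − 89.24 = 7.76→8, 135 − 124.2 = 10.8→11) → #07080B

#565B7F, #232533, #07080B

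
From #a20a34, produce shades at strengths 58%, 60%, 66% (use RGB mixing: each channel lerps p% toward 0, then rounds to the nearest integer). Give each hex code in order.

#440416, #410415, #370312

#a20a34 is rgb(162, 10, 52).
58%: (162 − 93.96 = 68.04→68, 10 − 5.8 = 4.2→4, 52 − 30.16 = 21.84→22) → #440416
60%: (162 − 97.2 = 64.8→65, 10 − 6 = 4→4, 52 − 31.2 = 20.8→21) → #410415
66%: (162 − 106.92 = 55.08→55, 10 − 6.6 = 3.4→3, 52 − 34.32 = 17.68→18) → #370312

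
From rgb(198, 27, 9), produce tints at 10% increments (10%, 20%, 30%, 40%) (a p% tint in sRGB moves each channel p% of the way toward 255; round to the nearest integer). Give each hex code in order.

#CC3222, #D1493A, #D75F53, #DD766B

10%: (198 + 5.7 = 203.7→204, 27 + 22.8 = 49.8→50, 9 + 24.6 = 33.6→34) → #CC3222
20%: (198 + 11.4 = 209.4→209, 27 + 45.6 = 72.6→73, 9 + 49.2 = 58.2→58) → #D1493A
30%: (198 + 17.1 = 215.1→215, 27 + 68.4 = 95.4→95, 9 + 73.8 = 82.8→83) → #D75F53
40%: (198 + 22.8 = 220.8→221, 27 + 91.2 = 118.2→118, 9 + 98.4 = 107.4→107) → #DD766B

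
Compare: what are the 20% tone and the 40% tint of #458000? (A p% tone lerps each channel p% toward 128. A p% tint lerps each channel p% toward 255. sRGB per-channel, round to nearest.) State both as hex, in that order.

#458000 is rgb(69, 128, 0).
20% tone:
  R: 69 + 11.8 = 80.8 → 81
  G: 128 + 0 = 128 → 128
  B: 0 + 25.6 = 25.6 → 26
  → #51801A
40% tint:
  R: 69 + 74.4 = 143.4 → 143
  G: 128 + 0.4×(255−128) = 128 + 50.8 = 178.8 → 179
  B: 0 + 102 = 102 → 102
  → #8FB366

#51801A, #8FB366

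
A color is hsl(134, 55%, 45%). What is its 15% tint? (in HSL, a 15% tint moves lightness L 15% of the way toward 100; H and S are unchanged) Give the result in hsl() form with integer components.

hsl(134, 55%, 53%)

L moves 15% from 45 toward 100: 45 + 8.25 = 53.25 → 53.
H and S are unchanged.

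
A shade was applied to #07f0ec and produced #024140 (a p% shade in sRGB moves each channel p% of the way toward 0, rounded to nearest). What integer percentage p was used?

73%

#07f0ec is rgb(7, 240, 236); #024140 is rgb(2, 65, 64).
On the G channel (widest range): 65 ≈ 240 + (p/100)(0 − 240), so p ≈ 100×(65 − 240)/(0 − 240) = -17500/-240 = 72.92.
p = 73 reproduces all three channels after rounding.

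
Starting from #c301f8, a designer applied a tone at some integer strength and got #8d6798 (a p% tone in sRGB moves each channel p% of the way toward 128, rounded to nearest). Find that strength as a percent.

80%

#c301f8 is rgb(195, 1, 248); #8d6798 is rgb(141, 103, 152).
On the G channel (widest range): 103 ≈ 1 + (p/100)(128 − 1), so p ≈ 100×(103 − 1)/(128 − 1) = 10200/127 = 80.31.
p = 80 reproduces all three channels after rounding.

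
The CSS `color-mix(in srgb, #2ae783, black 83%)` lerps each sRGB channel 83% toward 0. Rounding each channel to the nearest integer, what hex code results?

#2ae783 is rgb(42, 231, 131).
Lerp each channel 83% toward 0:
  R: 42 + 0.83×(0−42) = 42 − 34.86 = 7.14 → 7
  G: 231 + 0.83×(0−231) = 231 − 191.73 = 39.27 → 39
  B: 131 − 108.73 = 22.27 → 22
rgb(7, 39, 22) = #072716.

#072716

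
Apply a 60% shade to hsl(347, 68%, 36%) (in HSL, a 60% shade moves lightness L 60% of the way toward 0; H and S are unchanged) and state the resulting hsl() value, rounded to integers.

L moves 60% from 36 toward 0: 36 − 21.6 = 14.4 → 14.
H and S are unchanged.

hsl(347, 68%, 14%)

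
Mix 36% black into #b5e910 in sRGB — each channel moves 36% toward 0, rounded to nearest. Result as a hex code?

#b5e910 is rgb(181, 233, 16).
Lerp each channel 36% toward 0:
  R: 181 + 0.36×(0−181) = 181 − 65.16 = 115.84 → 116
  G: 233 + 0.36×(0−233) = 233 − 83.88 = 149.12 → 149
  B: 16 + 0.36×(0−16) = 16 − 5.76 = 10.24 → 10
rgb(116, 149, 10) = #74950a.

#74950a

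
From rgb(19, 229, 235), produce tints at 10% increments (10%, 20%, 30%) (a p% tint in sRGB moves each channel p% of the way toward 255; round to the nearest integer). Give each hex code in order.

10%: (19 + 23.6 = 42.6→43, 229 + 2.6 = 231.6→232, 235 + 2 = 237→237) → #2be8ed
20%: (19 + 47.2 = 66.2→66, 229 + 5.2 = 234.2→234, 235 + 4 = 239→239) → #42eaef
30%: (19 + 70.8 = 89.8→90, 229 + 7.8 = 236.8→237, 235 + 6 = 241→241) → #5aedf1

#2be8ed, #42eaef, #5aedf1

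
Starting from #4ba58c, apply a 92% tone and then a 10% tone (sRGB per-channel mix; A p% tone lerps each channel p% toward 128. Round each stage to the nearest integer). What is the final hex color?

#4ba58c is rgb(75, 165, 140).
A 92% tone moves each channel 92% toward 128:
  R: 75 + 0.92×(128−75) = 75 + 48.76 = 123.76 → 124
  G: 165 + 0.92×(128−165) = 165 − 34.04 = 130.96 → 131
  B: 140 + 0.92×(128−140) = 140 − 11.04 = 128.96 → 129
After the tone: rgb(124, 131, 129) = #7c8381.
Lerp each channel 10% toward 128:
  R: 124 + 0.1×(128−124) = 124 + 0.4 = 124.4 → 124
  G: 131 − 0.3 = 130.7 → 131
  B: 129 + 0.1×(128−129) = 129 − 0.1 = 128.9 → 129
rgb(124, 131, 129) = #7c8381.

#7c8381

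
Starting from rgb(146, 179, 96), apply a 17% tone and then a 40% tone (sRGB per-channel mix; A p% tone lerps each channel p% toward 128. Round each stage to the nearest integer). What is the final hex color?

Lerp each channel 17% toward 128:
  R: 146 + 0.17×(128−146) = 146 − 3.06 = 142.94 → 143
  G: 179 + 0.17×(128−179) = 179 − 8.67 = 170.33 → 170
  B: 96 + 0.17×(128−96) = 96 + 5.44 = 101.44 → 101
After the tone: rgb(143, 170, 101) = #8FAA65.
Lerp each channel 40% toward 128:
  R: 143 + 0.4×(128−143) = 143 − 6 = 137 → 137
  G: 170 + 0.4×(128−170) = 170 − 16.8 = 153.2 → 153
  B: 101 + 0.4×(128−101) = 101 + 10.8 = 111.8 → 112
rgb(137, 153, 112) = #899970.

#899970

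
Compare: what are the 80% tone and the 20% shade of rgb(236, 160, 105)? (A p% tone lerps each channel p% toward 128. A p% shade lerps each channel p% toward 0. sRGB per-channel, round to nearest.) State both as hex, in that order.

80% tone:
  R: 236 + 0.8×(128−236) = 236 − 86.4 = 149.6 → 150
  G: 160 + 0.8×(128−160) = 160 − 25.6 = 134.4 → 134
  B: 105 + 0.8×(128−105) = 105 + 18.4 = 123.4 → 123
  → #96867B
20% shade:
  R: 236 + 0.2×(0−236) = 236 − 47.2 = 188.8 → 189
  G: 160 + 0.2×(0−160) = 160 − 32 = 128 → 128
  B: 105 + 0.2×(0−105) = 105 − 21 = 84 → 84
  → #BD8054

#96867B, #BD8054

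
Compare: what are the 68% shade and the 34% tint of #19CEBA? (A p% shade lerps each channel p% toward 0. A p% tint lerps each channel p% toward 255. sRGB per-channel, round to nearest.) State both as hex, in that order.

#08423C, #67DFD1

#19CEBA is rgb(25, 206, 186).
68% shade:
  R: 25 − 17 = 8 → 8
  G: 206 − 140.08 = 65.92 → 66
  B: 186 + 0.68×(0−186) = 186 − 126.48 = 59.52 → 60
  → #08423C
34% tint:
  R: 25 + 78.2 = 103.2 → 103
  G: 206 + 0.34×(255−206) = 206 + 16.66 = 222.66 → 223
  B: 186 + 0.34×(255−186) = 186 + 23.46 = 209.46 → 209
  → #67DFD1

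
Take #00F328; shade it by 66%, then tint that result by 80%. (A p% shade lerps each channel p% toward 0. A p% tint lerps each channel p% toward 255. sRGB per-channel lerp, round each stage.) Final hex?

#CCDDCF

#00F328 is rgb(0, 243, 40).
Lerp each channel 66% toward 0:
  R: 0 + 0.66×(0−0) = 0 + 0 = 0 → 0
  G: 243 + 0.66×(0−243) = 243 − 160.38 = 82.62 → 83
  B: 40 + 0.66×(0−40) = 40 − 26.4 = 13.6 → 14
After the shade: rgb(0, 83, 14) = #00530E.
An 80% tint moves each channel 80% toward 255:
  R: 0 + 0.8×(255−0) = 0 + 204 = 204 → 204
  G: 83 + 0.8×(255−83) = 83 + 137.6 = 220.6 → 221
  B: 14 + 192.8 = 206.8 → 207
rgb(204, 221, 207) = #CCDDCF.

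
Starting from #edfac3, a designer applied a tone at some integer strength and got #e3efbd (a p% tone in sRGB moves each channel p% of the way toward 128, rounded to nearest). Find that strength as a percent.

#edfac3 is rgb(237, 250, 195); #e3efbd is rgb(227, 239, 189).
On the G channel (widest range): 239 ≈ 250 + (p/100)(128 − 250), so p ≈ 100×(239 − 250)/(128 − 250) = -1100/-122 = 9.02.
p = 9 reproduces all three channels after rounding.

9%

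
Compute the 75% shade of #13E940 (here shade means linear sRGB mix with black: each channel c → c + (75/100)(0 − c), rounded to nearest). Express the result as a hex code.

#13E940 is rgb(19, 233, 64).
Per channel, c → c + 0.75(0 − c):
  R: 19 + 0.75×(0−19) = 19 − 14.25 = 4.75 → 5
  G: 233 + 0.75×(0−233) = 233 − 174.75 = 58.25 → 58
  B: 64 + 0.75×(0−64) = 64 − 48 = 16 → 16
rgb(5, 58, 16) = #053A10.

#053A10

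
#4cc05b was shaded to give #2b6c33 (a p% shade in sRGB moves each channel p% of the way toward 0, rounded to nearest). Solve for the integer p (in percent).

#4cc05b is rgb(76, 192, 91); #2b6c33 is rgb(43, 108, 51).
On the G channel (widest range): 108 ≈ 192 + (p/100)(0 − 192), so p ≈ 100×(108 − 192)/(0 − 192) = -8400/-192 = 43.75.
p = 44 reproduces all three channels after rounding.

44%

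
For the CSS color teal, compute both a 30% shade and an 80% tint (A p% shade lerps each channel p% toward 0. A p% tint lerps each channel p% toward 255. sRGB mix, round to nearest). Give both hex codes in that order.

CSS teal is rgb(0, 128, 128).
30% shade:
  R: 0 + 0.3×(0−0) = 0 + 0 = 0 → 0
  G: 128 − 38.4 = 89.6 → 90
  B: 128 − 38.4 = 89.6 → 90
  → #005a5a
80% tint:
  R: 0 + 204 = 204 → 204
  G: 128 + 0.8×(255−128) = 128 + 101.6 = 229.6 → 230
  B: 128 + 101.6 = 229.6 → 230
  → #cce6e6

#005a5a, #cce6e6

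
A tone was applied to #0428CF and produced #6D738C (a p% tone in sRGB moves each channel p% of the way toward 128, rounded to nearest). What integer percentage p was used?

85%

#0428CF is rgb(4, 40, 207); #6D738C is rgb(109, 115, 140).
On the R channel (widest range): 109 ≈ 4 + (p/100)(128 − 4), so p ≈ 100×(109 − 4)/(128 − 4) = 10500/124 = 84.68.
p = 85 reproduces all three channels after rounding.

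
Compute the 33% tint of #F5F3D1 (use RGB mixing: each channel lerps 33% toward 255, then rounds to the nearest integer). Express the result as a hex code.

#F5F3D1 is rgb(245, 243, 209).
A 33% tint moves each channel 33% toward 255:
  R: 245 + 3.3 = 248.3 → 248
  G: 243 + 0.33×(255−243) = 243 + 3.96 = 246.96 → 247
  B: 209 + 0.33×(255−209) = 209 + 15.18 = 224.18 → 224
rgb(248, 247, 224) = #F8F7E0.

#F8F7E0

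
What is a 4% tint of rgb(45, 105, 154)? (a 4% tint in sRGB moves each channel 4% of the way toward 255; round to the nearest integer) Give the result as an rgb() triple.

rgb(53, 111, 158)

Lerp each channel 4% toward 255:
  R: 45 + 0.04×(255−45) = 45 + 8.4 = 53.4 → 53
  G: 105 + 0.04×(255−105) = 105 + 6 = 111 → 111
  B: 154 + 0.04×(255−154) = 154 + 4.04 = 158.04 → 158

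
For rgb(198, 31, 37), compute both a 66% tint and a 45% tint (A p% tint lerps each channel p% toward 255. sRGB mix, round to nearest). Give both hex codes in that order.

#ecb3b5, #e08487

66% tint:
  R: 198 + 0.66×(255−198) = 198 + 37.62 = 235.62 → 236
  G: 31 + 147.84 = 178.84 → 179
  B: 37 + 0.66×(255−37) = 37 + 143.88 = 180.88 → 181
  → #ecb3b5
45% tint:
  R: 198 + 0.45×(255−198) = 198 + 25.65 = 223.65 → 224
  G: 31 + 100.8 = 131.8 → 132
  B: 37 + 0.45×(255−37) = 37 + 98.1 = 135.1 → 135
  → #e08487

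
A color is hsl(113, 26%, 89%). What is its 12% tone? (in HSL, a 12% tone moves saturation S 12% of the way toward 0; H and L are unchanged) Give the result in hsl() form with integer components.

hsl(113, 23%, 89%)

S moves 12% from 26 toward 0: 26 − 3.12 = 22.88 → 23.
H and L are unchanged.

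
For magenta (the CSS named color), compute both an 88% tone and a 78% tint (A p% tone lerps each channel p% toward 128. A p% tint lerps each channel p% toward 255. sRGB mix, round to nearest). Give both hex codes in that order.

CSS magenta is rgb(255, 0, 255).
88% tone:
  R: 255 + 0.88×(128−255) = 255 − 111.76 = 143.24 → 143
  G: 0 + 112.64 = 112.64 → 113
  B: 255 + 0.88×(128−255) = 255 − 111.76 = 143.24 → 143
  → #8F718F
78% tint:
  R: 255 + 0.78×(255−255) = 255 + 0 = 255 → 255
  G: 0 + 198.9 = 198.9 → 199
  B: 255 + 0.78×(255−255) = 255 + 0 = 255 → 255
  → #FFC7FF

#8F718F, #FFC7FF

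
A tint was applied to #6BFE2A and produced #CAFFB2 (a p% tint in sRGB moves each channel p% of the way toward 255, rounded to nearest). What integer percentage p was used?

#6BFE2A is rgb(107, 254, 42); #CAFFB2 is rgb(202, 255, 178).
On the B channel (widest range): 178 ≈ 42 + (p/100)(255 − 42), so p ≈ 100×(178 − 42)/(255 − 42) = 13600/213 = 63.85.
p = 64 reproduces all three channels after rounding.

64%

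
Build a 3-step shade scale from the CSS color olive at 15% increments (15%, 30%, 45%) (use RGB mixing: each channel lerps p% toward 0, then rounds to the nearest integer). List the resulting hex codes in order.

#6d6d00, #5a5a00, #464600

CSS olive is rgb(128, 128, 0).
15%: (128 − 19.2 = 108.8→109, 128 − 19.2 = 108.8→109, 0→0) → #6d6d00
30%: (128 − 38.4 = 89.6→90, 128 − 38.4 = 89.6→90, 0→0) → #5a5a00
45%: (128 − 57.6 = 70.4→70, 128 − 57.6 = 70.4→70, 0→0) → #464600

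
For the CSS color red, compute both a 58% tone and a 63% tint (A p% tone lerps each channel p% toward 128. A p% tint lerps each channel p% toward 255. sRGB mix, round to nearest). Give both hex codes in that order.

CSS red is rgb(255, 0, 0).
58% tone:
  R: 255 − 73.66 = 181.34 → 181
  G: 0 + 0.58×(128−0) = 0 + 74.24 = 74.24 → 74
  B: 0 + 74.24 = 74.24 → 74
  → #b54a4a
63% tint:
  R: 255 + 0.63×(255−255) = 255 + 0 = 255 → 255
  G: 0 + 0.63×(255−0) = 0 + 160.65 = 160.65 → 161
  B: 0 + 0.63×(255−0) = 0 + 160.65 = 160.65 → 161
  → #ffa1a1

#b54a4a, #ffa1a1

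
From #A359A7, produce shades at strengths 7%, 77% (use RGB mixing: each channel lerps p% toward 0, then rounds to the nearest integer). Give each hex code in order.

#98539B, #251426

#A359A7 is rgb(163, 89, 167).
7%: (163 − 11.41 = 151.59→152, 89 − 6.23 = 82.77→83, 167 − 11.69 = 155.31→155) → #98539B
77%: (163 − 125.51 = 37.49→37, 89 − 68.53 = 20.47→20, 167 − 128.59 = 38.41→38) → #251426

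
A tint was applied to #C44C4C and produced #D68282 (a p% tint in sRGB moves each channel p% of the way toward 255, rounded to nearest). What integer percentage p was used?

30%

#C44C4C is rgb(196, 76, 76); #D68282 is rgb(214, 130, 130).
On the G channel (widest range): 130 ≈ 76 + (p/100)(255 − 76), so p ≈ 100×(130 − 76)/(255 − 76) = 5400/179 = 30.17.
p = 30 reproduces all three channels after rounding.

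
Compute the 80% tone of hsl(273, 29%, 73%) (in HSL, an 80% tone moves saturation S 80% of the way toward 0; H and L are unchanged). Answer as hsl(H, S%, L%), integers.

hsl(273, 6%, 73%)

S moves 80% from 29 toward 0: 29 − 23.2 = 5.8 → 6.
H and L are unchanged.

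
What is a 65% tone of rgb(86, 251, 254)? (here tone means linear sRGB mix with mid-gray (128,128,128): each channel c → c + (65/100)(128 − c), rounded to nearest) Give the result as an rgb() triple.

A 65% tone moves each channel 65% toward 128:
  R: 86 + 0.65×(128−86) = 86 + 27.3 = 113.3 → 113
  G: 251 + 0.65×(128−251) = 251 − 79.95 = 171.05 → 171
  B: 254 − 81.9 = 172.1 → 172

rgb(113, 171, 172)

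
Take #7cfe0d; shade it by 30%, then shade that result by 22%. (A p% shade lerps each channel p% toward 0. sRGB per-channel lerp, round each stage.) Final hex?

#7cfe0d is rgb(124, 254, 13).
A 30% shade moves each channel 30% toward 0:
  R: 124 − 37.2 = 86.8 → 87
  G: 254 − 76.2 = 177.8 → 178
  B: 13 − 3.9 = 9.1 → 9
After the shade: rgb(87, 178, 9) = #57b209.
Lerp each channel 22% toward 0:
  R: 87 − 19.14 = 67.86 → 68
  G: 178 − 39.16 = 138.84 → 139
  B: 9 + 0.22×(0−9) = 9 − 1.98 = 7.02 → 7
rgb(68, 139, 7) = #448b07.

#448b07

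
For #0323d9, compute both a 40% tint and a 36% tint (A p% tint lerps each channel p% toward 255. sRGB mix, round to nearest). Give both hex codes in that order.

#0323d9 is rgb(3, 35, 217).
40% tint:
  R: 3 + 0.4×(255−3) = 3 + 100.8 = 103.8 → 104
  G: 35 + 88 = 123 → 123
  B: 217 + 0.4×(255−217) = 217 + 15.2 = 232.2 → 232
  → #687be8
36% tint:
  R: 3 + 0.36×(255−3) = 3 + 90.72 = 93.72 → 94
  G: 35 + 0.36×(255−35) = 35 + 79.2 = 114.2 → 114
  B: 217 + 0.36×(255−217) = 217 + 13.68 = 230.68 → 231
  → #5e72e7

#687be8, #5e72e7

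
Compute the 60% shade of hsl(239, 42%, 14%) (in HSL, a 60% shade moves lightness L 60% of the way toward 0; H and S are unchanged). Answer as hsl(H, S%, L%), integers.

hsl(239, 42%, 6%)

L moves 60% from 14 toward 0: 14 − 8.4 = 5.6 → 6.
H and S are unchanged.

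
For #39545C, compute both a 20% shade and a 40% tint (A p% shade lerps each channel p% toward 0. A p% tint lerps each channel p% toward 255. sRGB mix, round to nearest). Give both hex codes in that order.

#39545C is rgb(57, 84, 92).
20% shade:
  R: 57 + 0.2×(0−57) = 57 − 11.4 = 45.6 → 46
  G: 84 − 16.8 = 67.2 → 67
  B: 92 − 18.4 = 73.6 → 74
  → #2E434A
40% tint:
  R: 57 + 0.4×(255−57) = 57 + 79.2 = 136.2 → 136
  G: 84 + 0.4×(255−84) = 84 + 68.4 = 152.4 → 152
  B: 92 + 65.2 = 157.2 → 157
  → #88989D

#2E434A, #88989D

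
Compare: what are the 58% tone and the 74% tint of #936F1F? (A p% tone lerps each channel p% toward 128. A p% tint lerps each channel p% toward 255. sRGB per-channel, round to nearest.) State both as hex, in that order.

#936F1F is rgb(147, 111, 31).
58% tone:
  R: 147 + 0.58×(128−147) = 147 − 11.02 = 135.98 → 136
  G: 111 + 9.86 = 120.86 → 121
  B: 31 + 56.26 = 87.26 → 87
  → #887957
74% tint:
  R: 147 + 0.74×(255−147) = 147 + 79.92 = 226.92 → 227
  G: 111 + 0.74×(255−111) = 111 + 106.56 = 217.56 → 218
  B: 31 + 0.74×(255−31) = 31 + 165.76 = 196.76 → 197
  → #E3DAC5

#887957, #E3DAC5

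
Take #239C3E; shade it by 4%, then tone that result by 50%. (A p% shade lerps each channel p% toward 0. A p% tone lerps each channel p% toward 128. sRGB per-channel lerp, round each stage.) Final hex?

#518B5E

#239C3E is rgb(35, 156, 62).
A 4% shade moves each channel 4% toward 0:
  R: 35 − 1.4 = 33.6 → 34
  G: 156 − 6.24 = 149.76 → 150
  B: 62 − 2.48 = 59.52 → 60
After the shade: rgb(34, 150, 60) = #22963C.
A 50% tone moves each channel 50% toward 128:
  R: 34 + 47 = 81 → 81
  G: 150 − 11 = 139 → 139
  B: 60 + 0.5×(128−60) = 60 + 34 = 94 → 94
rgb(81, 139, 94) = #518B5E.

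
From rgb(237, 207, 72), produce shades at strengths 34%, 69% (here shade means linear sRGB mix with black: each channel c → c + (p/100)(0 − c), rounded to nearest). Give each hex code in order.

34%: (237 − 80.58 = 156.42→156, 207 − 70.38 = 136.62→137, 72 − 24.48 = 47.52→48) → #9c8930
69%: (237 − 163.53 = 73.47→73, 207 − 142.83 = 64.17→64, 72 − 49.68 = 22.32→22) → #494016

#9c8930, #494016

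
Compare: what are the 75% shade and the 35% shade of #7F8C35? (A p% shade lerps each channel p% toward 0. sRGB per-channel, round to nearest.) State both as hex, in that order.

#20230D, #535B22

#7F8C35 is rgb(127, 140, 53).
75% shade:
  R: 127 + 0.75×(0−127) = 127 − 95.25 = 31.75 → 32
  G: 140 − 105 = 35 → 35
  B: 53 + 0.75×(0−53) = 53 − 39.75 = 13.25 → 13
  → #20230D
35% shade:
  R: 127 − 44.45 = 82.55 → 83
  G: 140 + 0.35×(0−140) = 140 − 49 = 91 → 91
  B: 53 + 0.35×(0−53) = 53 − 18.55 = 34.45 → 34
  → #535B22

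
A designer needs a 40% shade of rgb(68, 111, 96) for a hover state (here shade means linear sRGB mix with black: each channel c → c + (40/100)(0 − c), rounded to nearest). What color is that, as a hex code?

#29433A

A 40% shade moves each channel 40% toward 0:
  R: 68 − 27.2 = 40.8 → 41
  G: 111 − 44.4 = 66.6 → 67
  B: 96 + 0.4×(0−96) = 96 − 38.4 = 57.6 → 58
rgb(41, 67, 58) = #29433A.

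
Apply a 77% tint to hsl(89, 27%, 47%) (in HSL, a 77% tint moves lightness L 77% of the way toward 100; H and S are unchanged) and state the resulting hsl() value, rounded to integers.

L moves 77% from 47 toward 100: 47 + 40.81 = 87.81 → 88.
H and S are unchanged.

hsl(89, 27%, 88%)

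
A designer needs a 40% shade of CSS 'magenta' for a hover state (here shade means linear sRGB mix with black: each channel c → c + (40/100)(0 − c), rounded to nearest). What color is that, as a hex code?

CSS magenta is rgb(255, 0, 255).
Lerp each channel 40% toward 0:
  R: 255 + 0.4×(0−255) = 255 − 102 = 153 → 153
  G: 0 + 0 = 0 → 0
  B: 255 + 0.4×(0−255) = 255 − 102 = 153 → 153
rgb(153, 0, 153) = #990099.

#990099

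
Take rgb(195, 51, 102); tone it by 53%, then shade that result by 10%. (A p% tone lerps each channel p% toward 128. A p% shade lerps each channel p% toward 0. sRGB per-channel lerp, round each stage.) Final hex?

#8f5368

Per channel, c → c + 0.53(128 − c):
  R: 195 + 0.53×(128−195) = 195 − 35.51 = 159.49 → 159
  G: 51 + 0.53×(128−51) = 51 + 40.81 = 91.81 → 92
  B: 102 + 0.53×(128−102) = 102 + 13.78 = 115.78 → 116
After the tone: rgb(159, 92, 116) = #9f5c74.
Per channel, c → c + 0.1(0 − c):
  R: 159 + 0.1×(0−159) = 159 − 15.9 = 143.1 → 143
  G: 92 − 9.2 = 82.8 → 83
  B: 116 + 0.1×(0−116) = 116 − 11.6 = 104.4 → 104
rgb(143, 83, 104) = #8f5368.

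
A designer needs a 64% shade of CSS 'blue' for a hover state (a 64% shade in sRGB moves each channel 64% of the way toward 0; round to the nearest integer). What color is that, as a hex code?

#00005c

CSS blue is rgb(0, 0, 255).
A 64% shade moves each channel 64% toward 0:
  R: 0 + 0 = 0 → 0
  G: 0 + 0.64×(0−0) = 0 + 0 = 0 → 0
  B: 255 + 0.64×(0−255) = 255 − 163.2 = 91.8 → 92
rgb(0, 0, 92) = #00005c.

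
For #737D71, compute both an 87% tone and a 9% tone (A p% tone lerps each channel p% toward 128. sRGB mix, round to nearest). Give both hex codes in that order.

#737D71 is rgb(115, 125, 113).
87% tone:
  R: 115 + 0.87×(128−115) = 115 + 11.31 = 126.31 → 126
  G: 125 + 2.61 = 127.61 → 128
  B: 113 + 0.87×(128−113) = 113 + 13.05 = 126.05 → 126
  → #7E807E
9% tone:
  R: 115 + 1.17 = 116.17 → 116
  G: 125 + 0.27 = 125.27 → 125
  B: 113 + 0.09×(128−113) = 113 + 1.35 = 114.35 → 114
  → #747D72

#7E807E, #747D72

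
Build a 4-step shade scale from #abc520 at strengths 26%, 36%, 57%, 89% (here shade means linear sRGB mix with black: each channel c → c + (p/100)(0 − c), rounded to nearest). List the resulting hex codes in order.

#7f9218, #6d7e14, #4a550e, #131604

#abc520 is rgb(171, 197, 32).
26%: (171 − 44.46 = 126.54→127, 197 − 51.22 = 145.78→146, 32 − 8.32 = 23.68→24) → #7f9218
36%: (171 − 61.56 = 109.44→109, 197 − 70.92 = 126.08→126, 32 − 11.52 = 20.48→20) → #6d7e14
57%: (171 − 97.47 = 73.53→74, 197 − 112.29 = 84.71→85, 32 − 18.24 = 13.76→14) → #4a550e
89%: (171 − 152.19 = 18.81→19, 197 − 175.33 = 21.67→22, 32 − 28.48 = 3.52→4) → #131604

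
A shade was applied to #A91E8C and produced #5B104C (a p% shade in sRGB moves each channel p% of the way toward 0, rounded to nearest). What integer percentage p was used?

46%

#A91E8C is rgb(169, 30, 140); #5B104C is rgb(91, 16, 76).
On the R channel (widest range): 91 ≈ 169 + (p/100)(0 − 169), so p ≈ 100×(91 − 169)/(0 − 169) = -7800/-169 = 46.15.
p = 46 reproduces all three channels after rounding.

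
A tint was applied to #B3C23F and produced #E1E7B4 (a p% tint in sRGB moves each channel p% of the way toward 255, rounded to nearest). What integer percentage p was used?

61%

#B3C23F is rgb(179, 194, 63); #E1E7B4 is rgb(225, 231, 180).
On the B channel (widest range): 180 ≈ 63 + (p/100)(255 − 63), so p ≈ 100×(180 − 63)/(255 − 63) = 11700/192 = 60.94.
p = 61 reproduces all three channels after rounding.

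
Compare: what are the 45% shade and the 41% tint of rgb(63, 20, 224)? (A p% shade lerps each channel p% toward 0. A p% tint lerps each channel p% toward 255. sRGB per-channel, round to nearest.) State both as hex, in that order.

45% shade:
  R: 63 + 0.45×(0−63) = 63 − 28.35 = 34.65 → 35
  G: 20 + 0.45×(0−20) = 20 − 9 = 11 → 11
  B: 224 + 0.45×(0−224) = 224 − 100.8 = 123.2 → 123
  → #230B7B
41% tint:
  R: 63 + 78.72 = 141.72 → 142
  G: 20 + 96.35 = 116.35 → 116
  B: 224 + 12.71 = 236.71 → 237
  → #8E74ED

#230B7B, #8E74ED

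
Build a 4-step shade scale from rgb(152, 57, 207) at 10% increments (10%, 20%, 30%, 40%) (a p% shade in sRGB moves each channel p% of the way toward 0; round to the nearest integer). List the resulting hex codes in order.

10%: (152 − 15.2 = 136.8→137, 57 − 5.7 = 51.3→51, 207 − 20.7 = 186.3→186) → #8933ba
20%: (152 − 30.4 = 121.6→122, 57 − 11.4 = 45.6→46, 207 − 41.4 = 165.6→166) → #7a2ea6
30%: (152 − 45.6 = 106.4→106, 57 − 17.1 = 39.9→40, 207 − 62.1 = 144.9→145) → #6a2891
40%: (152 − 60.8 = 91.2→91, 57 − 22.8 = 34.2→34, 207 − 82.8 = 124.2→124) → #5b227c

#8933ba, #7a2ea6, #6a2891, #5b227c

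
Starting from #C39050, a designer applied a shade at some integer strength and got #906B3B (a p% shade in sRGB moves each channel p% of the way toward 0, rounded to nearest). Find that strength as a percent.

#C39050 is rgb(195, 144, 80); #906B3B is rgb(144, 107, 59).
On the R channel (widest range): 144 ≈ 195 + (p/100)(0 − 195), so p ≈ 100×(144 − 195)/(0 − 195) = -5100/-195 = 26.15.
p = 26 reproduces all three channels after rounding.

26%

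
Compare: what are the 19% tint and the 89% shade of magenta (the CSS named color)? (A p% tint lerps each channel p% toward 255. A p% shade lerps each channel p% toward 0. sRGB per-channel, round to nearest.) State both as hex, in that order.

#ff30ff, #1c001c

CSS magenta is rgb(255, 0, 255).
19% tint:
  R: 255 + 0.19×(255−255) = 255 + 0 = 255 → 255
  G: 0 + 0.19×(255−0) = 0 + 48.45 = 48.45 → 48
  B: 255 + 0.19×(255−255) = 255 + 0 = 255 → 255
  → #ff30ff
89% shade:
  R: 255 + 0.89×(0−255) = 255 − 226.95 = 28.05 → 28
  G: 0 + 0.89×(0−0) = 0 + 0 = 0 → 0
  B: 255 − 226.95 = 28.05 → 28
  → #1c001c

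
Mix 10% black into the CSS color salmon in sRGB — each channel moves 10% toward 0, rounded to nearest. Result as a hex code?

#e17367

CSS salmon is rgb(250, 128, 114).
A 10% shade moves each channel 10% toward 0:
  R: 250 − 25 = 225 → 225
  G: 128 + 0.1×(0−128) = 128 − 12.8 = 115.2 → 115
  B: 114 + 0.1×(0−114) = 114 − 11.4 = 102.6 → 103
rgb(225, 115, 103) = #e17367.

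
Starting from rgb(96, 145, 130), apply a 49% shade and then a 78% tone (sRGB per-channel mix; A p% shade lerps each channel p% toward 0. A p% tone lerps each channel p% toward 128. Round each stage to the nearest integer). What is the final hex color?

#6F7472

A 49% shade moves each channel 49% toward 0:
  R: 96 + 0.49×(0−96) = 96 − 47.04 = 48.96 → 49
  G: 145 − 71.05 = 73.95 → 74
  B: 130 + 0.49×(0−130) = 130 − 63.7 = 66.3 → 66
After the shade: rgb(49, 74, 66) = #314A42.
Per channel, c → c + 0.78(128 − c):
  R: 49 + 61.62 = 110.62 → 111
  G: 74 + 0.78×(128−74) = 74 + 42.12 = 116.12 → 116
  B: 66 + 0.78×(128−66) = 66 + 48.36 = 114.36 → 114
rgb(111, 116, 114) = #6F7472.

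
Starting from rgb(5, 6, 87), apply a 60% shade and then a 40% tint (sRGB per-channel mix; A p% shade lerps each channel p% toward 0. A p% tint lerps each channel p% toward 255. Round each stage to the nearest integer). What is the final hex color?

#67677b

A 60% shade moves each channel 60% toward 0:
  R: 5 + 0.6×(0−5) = 5 − 3 = 2 → 2
  G: 6 + 0.6×(0−6) = 6 − 3.6 = 2.4 → 2
  B: 87 − 52.2 = 34.8 → 35
After the shade: rgb(2, 2, 35) = #020223.
A 40% tint moves each channel 40% toward 255:
  R: 2 + 101.2 = 103.2 → 103
  G: 2 + 0.4×(255−2) = 2 + 101.2 = 103.2 → 103
  B: 35 + 88 = 123 → 123
rgb(103, 103, 123) = #67677b.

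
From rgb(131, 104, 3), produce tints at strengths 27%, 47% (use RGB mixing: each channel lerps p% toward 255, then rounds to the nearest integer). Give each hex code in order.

27%: (131 + 33.48 = 164.48→164, 104 + 40.77 = 144.77→145, 3 + 68.04 = 71.04→71) → #A49147
47%: (131 + 58.28 = 189.28→189, 104 + 70.97 = 174.97→175, 3 + 118.44 = 121.44→121) → #BDAF79

#A49147, #BDAF79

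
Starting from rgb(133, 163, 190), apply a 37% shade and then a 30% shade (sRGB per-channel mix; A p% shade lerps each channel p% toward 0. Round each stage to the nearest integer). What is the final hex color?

#3B4854

A 37% shade moves each channel 37% toward 0:
  R: 133 − 49.21 = 83.79 → 84
  G: 163 − 60.31 = 102.69 → 103
  B: 190 − 70.3 = 119.7 → 120
After the shade: rgb(84, 103, 120) = #546778.
A 30% shade moves each channel 30% toward 0:
  R: 84 − 25.2 = 58.8 → 59
  G: 103 + 0.3×(0−103) = 103 − 30.9 = 72.1 → 72
  B: 120 − 36 = 84 → 84
rgb(59, 72, 84) = #3B4854.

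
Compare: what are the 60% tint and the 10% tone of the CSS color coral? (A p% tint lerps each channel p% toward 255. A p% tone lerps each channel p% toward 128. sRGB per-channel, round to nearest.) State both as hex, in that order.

CSS coral is rgb(255, 127, 80).
60% tint:
  R: 255 + 0 = 255 → 255
  G: 127 + 76.8 = 203.8 → 204
  B: 80 + 105 = 185 → 185
  → #FFCCB9
10% tone:
  R: 255 + 0.1×(128−255) = 255 − 12.7 = 242.3 → 242
  G: 127 + 0.1 = 127.1 → 127
  B: 80 + 0.1×(128−80) = 80 + 4.8 = 84.8 → 85
  → #F27F55

#FFCCB9, #F27F55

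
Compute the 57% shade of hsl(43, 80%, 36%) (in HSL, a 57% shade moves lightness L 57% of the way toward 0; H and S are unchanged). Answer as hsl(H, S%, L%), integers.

L moves 57% from 36 toward 0: 36 − 20.52 = 15.48 → 15.
H and S are unchanged.

hsl(43, 80%, 15%)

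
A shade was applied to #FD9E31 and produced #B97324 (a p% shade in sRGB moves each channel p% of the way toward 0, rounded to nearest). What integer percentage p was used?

27%

#FD9E31 is rgb(253, 158, 49); #B97324 is rgb(185, 115, 36).
On the R channel (widest range): 185 ≈ 253 + (p/100)(0 − 253), so p ≈ 100×(185 − 253)/(0 − 253) = -6800/-253 = 26.88.
p = 27 reproduces all three channels after rounding.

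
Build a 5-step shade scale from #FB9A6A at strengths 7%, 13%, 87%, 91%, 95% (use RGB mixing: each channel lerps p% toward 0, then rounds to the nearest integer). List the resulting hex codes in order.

#FB9A6A is rgb(251, 154, 106).
7%: (251 − 17.57 = 233.43→233, 154 − 10.78 = 143.22→143, 106 − 7.42 = 98.58→99) → #E98F63
13%: (251 − 32.63 = 218.37→218, 154 − 20.02 = 133.98→134, 106 − 13.78 = 92.22→92) → #DA865C
87%: (251 − 218.37 = 32.63→33, 154 − 133.98 = 20.02→20, 106 − 92.22 = 13.78→14) → #21140E
91%: (251 − 228.41 = 22.59→23, 154 − 140.14 = 13.86→14, 106 − 96.46 = 9.54→10) → #170E0A
95%: (251 − 238.45 = 12.55→13, 154 − 146.3 = 7.7→8, 106 − 100.7 = 5.3→5) → #0D0805

#E98F63, #DA865C, #21140E, #170E0A, #0D0805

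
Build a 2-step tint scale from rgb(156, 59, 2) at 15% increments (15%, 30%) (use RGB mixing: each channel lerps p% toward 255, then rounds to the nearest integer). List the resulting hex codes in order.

15%: (156 + 14.85 = 170.85→171, 59 + 29.4 = 88.4→88, 2 + 37.95 = 39.95→40) → #ab5828
30%: (156 + 29.7 = 185.7→186, 59 + 58.8 = 117.8→118, 2 + 75.9 = 77.9→78) → #ba764e

#ab5828, #ba764e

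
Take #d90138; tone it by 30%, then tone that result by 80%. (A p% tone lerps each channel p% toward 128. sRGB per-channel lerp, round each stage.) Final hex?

#d90138 is rgb(217, 1, 56).
Lerp each channel 30% toward 128:
  R: 217 − 26.7 = 190.3 → 190
  G: 1 + 0.3×(128−1) = 1 + 38.1 = 39.1 → 39
  B: 56 + 21.6 = 77.6 → 78
After the tone: rgb(190, 39, 78) = #be274e.
An 80% tone moves each channel 80% toward 128:
  R: 190 − 49.6 = 140.4 → 140
  G: 39 + 0.8×(128−39) = 39 + 71.2 = 110.2 → 110
  B: 78 + 0.8×(128−78) = 78 + 40 = 118 → 118
rgb(140, 110, 118) = #8c6e76.

#8c6e76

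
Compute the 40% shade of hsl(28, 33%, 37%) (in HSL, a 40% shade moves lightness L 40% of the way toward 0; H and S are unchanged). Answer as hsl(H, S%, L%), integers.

L moves 40% from 37 toward 0: 37 − 14.8 = 22.2 → 22.
H and S are unchanged.

hsl(28, 33%, 22%)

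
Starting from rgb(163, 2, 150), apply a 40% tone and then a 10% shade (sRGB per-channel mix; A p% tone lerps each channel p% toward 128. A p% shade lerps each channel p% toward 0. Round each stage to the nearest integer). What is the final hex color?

#862f7f

Per channel, c → c + 0.4(128 − c):
  R: 163 − 14 = 149 → 149
  G: 2 + 50.4 = 52.4 → 52
  B: 150 + 0.4×(128−150) = 150 − 8.8 = 141.2 → 141
After the tone: rgb(149, 52, 141) = #95348d.
Lerp each channel 10% toward 0:
  R: 149 + 0.1×(0−149) = 149 − 14.9 = 134.1 → 134
  G: 52 + 0.1×(0−52) = 52 − 5.2 = 46.8 → 47
  B: 141 + 0.1×(0−141) = 141 − 14.1 = 126.9 → 127
rgb(134, 47, 127) = #862f7f.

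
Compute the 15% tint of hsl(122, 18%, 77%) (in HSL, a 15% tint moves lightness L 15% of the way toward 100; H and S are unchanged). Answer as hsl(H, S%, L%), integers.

L moves 15% from 77 toward 100: 77 + 3.45 = 80.45 → 80.
H and S are unchanged.

hsl(122, 18%, 80%)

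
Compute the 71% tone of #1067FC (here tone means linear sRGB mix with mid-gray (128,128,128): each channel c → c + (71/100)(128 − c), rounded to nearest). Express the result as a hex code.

#6079A4

#1067FC is rgb(16, 103, 252).
Lerp each channel 71% toward 128:
  R: 16 + 79.52 = 95.52 → 96
  G: 103 + 0.71×(128−103) = 103 + 17.75 = 120.75 → 121
  B: 252 + 0.71×(128−252) = 252 − 88.04 = 163.96 → 164
rgb(96, 121, 164) = #6079A4.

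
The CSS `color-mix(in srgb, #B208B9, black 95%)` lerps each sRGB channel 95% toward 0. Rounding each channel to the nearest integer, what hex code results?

#B208B9 is rgb(178, 8, 185).
A 95% shade moves each channel 95% toward 0:
  R: 178 − 169.1 = 8.9 → 9
  G: 8 + 0.95×(0−8) = 8 − 7.6 = 0.4 → 0
  B: 185 + 0.95×(0−185) = 185 − 175.75 = 9.25 → 9
rgb(9, 0, 9) = #090009.

#090009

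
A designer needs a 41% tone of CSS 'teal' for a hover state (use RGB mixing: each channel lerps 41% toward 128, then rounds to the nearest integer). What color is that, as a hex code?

CSS teal is rgb(0, 128, 128).
Lerp each channel 41% toward 128:
  R: 0 + 52.48 = 52.48 → 52
  G: 128 + 0 = 128 → 128
  B: 128 + 0.41×(128−128) = 128 + 0 = 128 → 128
rgb(52, 128, 128) = #348080.

#348080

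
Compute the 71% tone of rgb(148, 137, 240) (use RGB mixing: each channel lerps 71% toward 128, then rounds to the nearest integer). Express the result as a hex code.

A 71% tone moves each channel 71% toward 128:
  R: 148 + 0.71×(128−148) = 148 − 14.2 = 133.8 → 134
  G: 137 − 6.39 = 130.61 → 131
  B: 240 + 0.71×(128−240) = 240 − 79.52 = 160.48 → 160
rgb(134, 131, 160) = #8683a0.

#8683a0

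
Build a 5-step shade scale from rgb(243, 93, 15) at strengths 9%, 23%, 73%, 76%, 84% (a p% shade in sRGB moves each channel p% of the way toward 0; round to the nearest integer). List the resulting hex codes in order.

#dd550e, #bb480c, #421904, #3a1604, #270f02

9%: (243 − 21.87 = 221.13→221, 93 − 8.37 = 84.63→85, 15 − 1.35 = 13.65→14) → #dd550e
23%: (243 − 55.89 = 187.11→187, 93 − 21.39 = 71.61→72, 15 − 3.45 = 11.55→12) → #bb480c
73%: (243 − 177.39 = 65.61→66, 93 − 67.89 = 25.11→25, 15 − 10.95 = 4.05→4) → #421904
76%: (243 − 184.68 = 58.32→58, 93 − 70.68 = 22.32→22, 15 − 11.4 = 3.6→4) → #3a1604
84%: (243 − 204.12 = 38.88→39, 93 − 78.12 = 14.88→15, 15 − 12.6 = 2.4→2) → #270f02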